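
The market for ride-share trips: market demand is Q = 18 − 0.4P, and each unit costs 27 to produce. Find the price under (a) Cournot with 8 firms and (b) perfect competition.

Cournot: P = 29; Competition: P = 27

Inverting demand: P = 45 − 2.5Q.
Cournot with 8 identical firms: the symmetric best-response condition is 45 − 22.5q = 27. Each firm produces q = 0.8, total output Q = 6.4, price P = 29.
Competitive firms price at marginal cost: P = 27, giving Q = 7.2.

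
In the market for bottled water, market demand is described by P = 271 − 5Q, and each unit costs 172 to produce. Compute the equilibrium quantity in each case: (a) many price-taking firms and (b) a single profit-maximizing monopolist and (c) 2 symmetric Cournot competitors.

Competition: Q = 19.8; Monopoly: Q = 9.9; Cournot: Q = 13.2

Under competition P = MC = 172, so Q = (271 − 172)/5 = 19.8.
Monopoly sets MR = MC: 271 − 10Q = 172 ⇒ Q = 9.9, P = 271 − 5·9.9 = 221.5.
In a 2-firm Cournot equilibrium, symmetry and the first-order condition give q = (271 − 172)/(15) = 6.6. So Q = 13.2 and P = 205.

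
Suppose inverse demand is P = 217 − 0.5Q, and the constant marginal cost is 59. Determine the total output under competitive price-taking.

Q = 316

Competitive firms price at marginal cost: P = 59, giving Q = 316.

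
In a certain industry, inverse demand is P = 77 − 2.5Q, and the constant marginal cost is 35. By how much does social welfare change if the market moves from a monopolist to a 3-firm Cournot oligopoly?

Social welfare rises by 66.15

Monopoly sets MR = MC: 77 − 5Q = 35 ⇒ Q = 8.4, P = 77 − 2.5·8.4 = 56.
CS = ½·(77 − 56)·8.4 = 88.2; PS = (56 − 35)·8.4 = 176.4; TS = 264.6.
With 3 symmetric Cournot firms, each firm's FOC gives 77 − 10q = 35, so q = 4.2, Q = 3·4.2 = 12.6, and P = 45.5.
CS = ½·(77 − 45.5)·12.6 = 198.45; PS = (45.5 − 35)·12.6 = 132.3; TS = 330.75.
Change in social welfare: 330.75 − 264.6 = 66.15.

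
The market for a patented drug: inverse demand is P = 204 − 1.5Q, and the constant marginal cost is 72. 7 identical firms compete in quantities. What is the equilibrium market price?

P = 88.5

With 7 symmetric Cournot firms, each firm's FOC gives 204 − 12q = 72, so q = 11, Q = 7·11 = 77, and P = 88.5.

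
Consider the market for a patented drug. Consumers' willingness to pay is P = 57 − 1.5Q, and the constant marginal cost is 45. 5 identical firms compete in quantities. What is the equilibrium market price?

In a 5-firm Cournot equilibrium, symmetry and the first-order condition give q = (57 − 45)/(9) = 4/3. So Q = 20/3 and P = 47.

P = 47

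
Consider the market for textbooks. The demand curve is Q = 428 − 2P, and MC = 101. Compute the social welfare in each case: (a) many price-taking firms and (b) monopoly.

Inverting demand: P = 214 − 0.5Q.
Perfect competition: P = MC = 101, so 214 − 0.5Q = 101 and Q = 226.
CS = ½·(214 − 101)·226 = 12769; PS = (101 − 101)·226 = 0; TS = 12769.
A monopolist chooses Q where MR = MC. MR = 214 − Q; setting this equal to 101 gives Q = 113 and P = 157.5.
CS = ½·(214 − 157.5)·113 = 3192.25; PS = (157.5 − 101)·113 = 6384.5; TS = 9576.75.

Competition: TS = 12769; Monopoly: TS = 9576.75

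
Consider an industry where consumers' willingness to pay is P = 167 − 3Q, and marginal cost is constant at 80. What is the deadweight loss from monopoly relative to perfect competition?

DWL = 315.375

Under competition P = MC = 80, so Q = (167 − 80)/3 = 29.
Monopoly sets MR = MC: 167 − 6Q = 80 ⇒ Q = 14.5, P = 167 − 3·14.5 = 123.5.
DWL is the triangle between Q = 14.5 and Q = 29: ½·(29 − 14.5)·(123.5 − 80) = 315.375.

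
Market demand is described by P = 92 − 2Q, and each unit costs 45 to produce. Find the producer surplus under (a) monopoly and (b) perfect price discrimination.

Monopoly: PS = 276.125; Perfect PD: PS = 552.25

The monopolist equates marginal revenue to marginal cost: 92 − 4Q = 45, so Q = 11.75. From demand, P = 68.5.
PS = (68.5 − 45)·11.75 = 276.125.
Under first-degree price discrimination the firm charges each unit its demand price and produces up to where P = MC, i.e. Q = 23.5. Consumer surplus is zero; producer surplus equals total surplus.
PS = ½·(92 − 45)·23.5 = 552.25.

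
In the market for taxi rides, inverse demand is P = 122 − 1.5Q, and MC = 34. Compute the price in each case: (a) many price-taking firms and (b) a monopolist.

Under competition P = MC = 34, so Q = (122 − 34)/1.5 = 176/3.
Monopoly sets MR = MC: 122 − 3Q = 34 ⇒ Q = 88/3, P = 122 − 1.5·88/3 = 78.

Competition: P = 34; Monopoly: P = 78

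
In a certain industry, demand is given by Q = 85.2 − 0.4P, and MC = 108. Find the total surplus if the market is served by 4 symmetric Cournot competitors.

Inverting demand: P = 213 − 2.5Q.
In a 4-firm Cournot equilibrium, symmetry and the first-order condition give q = (213 − 108)/(12.5) = 8.4. So Q = 33.6 and P = 129.
CS = ½·(213 − 129)·33.6 = 1411.2; PS = (129 − 108)·33.6 = 705.6; TS = 2116.8.

TS = 2116.8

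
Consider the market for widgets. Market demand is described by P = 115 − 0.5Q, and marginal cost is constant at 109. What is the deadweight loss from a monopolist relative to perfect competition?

Under competition P = MC = 109, so Q = (115 − 109)/0.5 = 12.
Monopoly sets MR = MC: 115 − Q = 109 ⇒ Q = 6, P = 115 − 0.5·6 = 112.
DWL is the triangle between Q = 6 and Q = 12: ½·(12 − 6)·(112 − 109) = 9.

DWL = 9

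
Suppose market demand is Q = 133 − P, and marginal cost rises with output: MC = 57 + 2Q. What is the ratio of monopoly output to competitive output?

Q_m/Q_c = 0.75

Inverting demand: P = 133 − Q.
Monopoly sets MR = MC: 133 − 2Q = 57 + 2Q ⇒ Q = 19, P = 133 − 19 = 114.
Under competition P = MC: 133 − Q = 57 + 2Q ⇒ Q = 76/3, P = 323/3.
Ratio Q_m/Q_c = 19/(76/3) = 0.75.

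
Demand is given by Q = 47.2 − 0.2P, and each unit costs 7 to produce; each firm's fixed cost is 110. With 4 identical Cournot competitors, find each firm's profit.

Inverting demand: P = 236 − 5Q.
With 4 symmetric Cournot firms, each firm's FOC gives 236 − 25q = 7, so q = 9.16, Q = 4·9.16 = 36.64, and P = 52.8.
Each firm's profit = (52.8 − 7)·9.16 − 110 = 309.528.

π_i = 309.528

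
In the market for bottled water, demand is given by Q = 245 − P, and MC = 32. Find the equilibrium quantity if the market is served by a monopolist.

Q = 106.5

Inverting demand: P = 245 − Q.
The monopolist equates marginal revenue to marginal cost: 245 − 2Q = 32, so Q = 106.5. From demand, P = 138.5.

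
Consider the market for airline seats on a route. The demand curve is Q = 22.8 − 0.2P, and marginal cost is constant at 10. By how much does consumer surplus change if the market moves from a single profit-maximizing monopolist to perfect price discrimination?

Consumer surplus falls by 270.4

Inverting demand: P = 114 − 5Q.
The monopolist equates marginal revenue to marginal cost: 114 − 10Q = 10, so Q = 10.4. From demand, P = 62.
CS = ½·(114 − 62)·10.4 = 270.4.
With perfect price discrimination, output is the efficient level Q = 20.8 (where demand meets MC), but every buyer pays their willingness to pay: CS = 0 and PS = total surplus.
CS = 0.
Change in consumer surplus: 0 − 270.4 = −270.4.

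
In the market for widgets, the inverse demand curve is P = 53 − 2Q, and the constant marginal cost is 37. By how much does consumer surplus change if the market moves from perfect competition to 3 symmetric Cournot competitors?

Consumer surplus falls by 28

Competitive firms price at marginal cost: P = 37, giving Q = 8.
CS = ½·(53 − 37)·8 = 64.
In a 3-firm Cournot equilibrium, symmetry and the first-order condition give q = (53 − 37)/(8) = 2. So Q = 6 and P = 41.
CS = ½·(53 − 41)·6 = 36.
Change in consumer surplus: 36 − 64 = −28.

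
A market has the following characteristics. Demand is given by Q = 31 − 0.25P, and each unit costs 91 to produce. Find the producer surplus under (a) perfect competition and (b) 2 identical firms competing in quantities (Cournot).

Inverting demand: P = 124 − 4Q.
Perfect competition: P = MC = 91, so 124 − 4Q = 91 and Q = 8.25.
PS = (91 − 91)·8.25 = 0.
Cournot with 2 identical firms: the symmetric best-response condition is 124 − 12q = 91. Each firm produces q = 2.75, total output Q = 5.5, price P = 102.
PS = (102 − 91)·5.5 = 60.5.

Competition: PS = 0; Cournot: PS = 60.5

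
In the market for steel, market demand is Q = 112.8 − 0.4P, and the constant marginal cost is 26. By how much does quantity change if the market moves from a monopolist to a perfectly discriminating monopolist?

Q rises by 51.2

Inverting demand: P = 282 − 2.5Q.
The monopolist equates marginal revenue to marginal cost: 282 − 5Q = 26, so Q = 51.2. From demand, P = 154.
A perfectly discriminating monopolist sells every unit with P(Q) ≥ MC(Q), so output equals the competitive quantity Q = 102.4. Each buyer pays their reservation price, so CS = 0 and the firm captures all surplus.
Change in quantity: 102.4 − 51.2 = 51.2.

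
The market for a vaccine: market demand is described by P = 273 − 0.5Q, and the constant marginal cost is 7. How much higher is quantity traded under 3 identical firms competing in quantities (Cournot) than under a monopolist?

Quantity traded rises by 133

A monopolist chooses Q where MR = MC. MR = 273 − Q; setting this equal to 7 gives Q = 266 and P = 140.
Cournot with 3 identical firms: the symmetric best-response condition is 273 − 2q = 7. Each firm produces q = 133, total output Q = 399, price P = 73.5.
Change in quantity traded: 399 − 266 = 133.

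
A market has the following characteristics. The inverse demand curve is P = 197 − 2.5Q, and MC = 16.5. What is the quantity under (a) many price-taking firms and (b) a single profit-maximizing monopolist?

Competition: Q = 72.2; Monopoly: Q = 36.1

Under competition P = MC = 16.5, so Q = (197 − 16.5)/2.5 = 72.2.
Monopoly sets MR = MC: 197 − 5Q = 16.5 ⇒ Q = 36.1, P = 197 − 2.5·36.1 = 106.75.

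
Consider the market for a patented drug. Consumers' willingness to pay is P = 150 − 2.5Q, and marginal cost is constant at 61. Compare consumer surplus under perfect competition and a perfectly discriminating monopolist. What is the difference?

CS falls by 1584.2

Competitive firms price at marginal cost: P = 61, giving Q = 35.6.
CS = ½·(150 − 61)·35.6 = 1584.2.
A perfectly discriminating monopolist sells every unit with P(Q) ≥ MC(Q), so output equals the competitive quantity Q = 35.6. Each buyer pays their reservation price, so CS = 0 and the firm captures all surplus.
CS = 0.
Change in consumer surplus: 0 − 1584.2 = −1584.2.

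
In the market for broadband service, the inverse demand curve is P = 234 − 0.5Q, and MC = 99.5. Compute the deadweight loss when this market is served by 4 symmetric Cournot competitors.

Under competition P = MC = 99.5, so Q = (234 − 99.5)/0.5 = 269.
With 4 symmetric Cournot firms, each firm's FOC gives 234 − 2.5q = 99.5, so q = 53.8, Q = 4·53.8 = 215.2, and P = 126.4.
DWL is the triangle between Q = 215.2 and Q = 269: ½·(269 − 215.2)·(126.4 − 99.5) = 723.61.

DWL = 723.61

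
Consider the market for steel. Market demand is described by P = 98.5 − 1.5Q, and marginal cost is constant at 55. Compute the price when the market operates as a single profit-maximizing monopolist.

The monopolist equates marginal revenue to marginal cost: 98.5 − 3Q = 55, so Q = 14.5. From demand, P = 76.75.

P = 76.75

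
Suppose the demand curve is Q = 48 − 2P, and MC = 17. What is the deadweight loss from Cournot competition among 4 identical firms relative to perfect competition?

Inverting demand: P = 24 − 0.5Q.
Competitive firms price at marginal cost: P = 17, giving Q = 14.
With 4 symmetric Cournot firms, each firm's FOC gives 24 − 2.5q = 17, so q = 2.8, Q = 4·2.8 = 11.2, and P = 18.4.
DWL is the triangle between Q = 11.2 and Q = 14: ½·(14 − 11.2)·(18.4 − 17) = 1.96.

DWL = 1.96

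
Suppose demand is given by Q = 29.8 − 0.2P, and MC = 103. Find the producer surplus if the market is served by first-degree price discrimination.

Inverting demand: P = 149 − 5Q.
With perfect price discrimination, output is the efficient level Q = 9.2 (where demand meets MC), but every buyer pays their willingness to pay: CS = 0 and PS = total surplus.
PS = ½·(149 − 103)·9.2 = 211.6.

PS = 211.6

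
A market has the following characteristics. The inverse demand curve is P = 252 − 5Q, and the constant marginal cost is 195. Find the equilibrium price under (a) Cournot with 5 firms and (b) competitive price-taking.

Cournot: P = 204.5; Competition: P = 195

In a 5-firm Cournot equilibrium, symmetry and the first-order condition give q = (252 − 195)/(30) = 1.9. So Q = 9.5 and P = 204.5.
Perfect competition: P = MC = 195, so 252 − 5Q = 195 and Q = 11.4.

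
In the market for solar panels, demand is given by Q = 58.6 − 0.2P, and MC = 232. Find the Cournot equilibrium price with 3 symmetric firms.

Inverting demand: P = 293 − 5Q.
With 3 symmetric Cournot firms, each firm's FOC gives 293 − 20q = 232, so q = 3.05, Q = 3·3.05 = 9.15, and P = 247.25.

P = 247.25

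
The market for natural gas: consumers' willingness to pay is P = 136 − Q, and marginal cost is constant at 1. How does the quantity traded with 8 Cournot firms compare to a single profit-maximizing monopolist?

Cournot: Q = 120; Monopoly: Q = 67.5

With 8 symmetric Cournot firms, each firm's FOC gives 136 − 9q = 1, so q = 15, Q = 8·15 = 120, and P = 16.
Monopoly sets MR = MC: 136 − 2Q = 1 ⇒ Q = 67.5, P = 136 − 67.5 = 68.5.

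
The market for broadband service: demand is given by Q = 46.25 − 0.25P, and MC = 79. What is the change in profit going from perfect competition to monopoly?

π rises by 702.25

Inverting demand: P = 185 − 4Q.
Perfect competition: P = MC = 79, so 185 − 4Q = 79 and Q = 26.5.
Profit = (79 − 79)·26.5 = 0.
The monopolist equates marginal revenue to marginal cost: 185 − 8Q = 79, so Q = 13.25. From demand, P = 132.
Profit = (132 − 79)·13.25 = 702.25.
Change in profit: 702.25 − 0 = 702.25.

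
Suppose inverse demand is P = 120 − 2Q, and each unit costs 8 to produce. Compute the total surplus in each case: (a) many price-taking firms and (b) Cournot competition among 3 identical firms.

Competition: TS = 3136; Cournot: TS = 2940

Competitive firms price at marginal cost: P = 8, giving Q = 56.
CS = ½·(120 − 8)·56 = 3136; PS = (8 − 8)·56 = 0; TS = 3136.
With 3 symmetric Cournot firms, each firm's FOC gives 120 − 8q = 8, so q = 14, Q = 3·14 = 42, and P = 36.
CS = ½·(120 − 36)·42 = 1764; PS = (36 − 8)·42 = 1176; TS = 2940.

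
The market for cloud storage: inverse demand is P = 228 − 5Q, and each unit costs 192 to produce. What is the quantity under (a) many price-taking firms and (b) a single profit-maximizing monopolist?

Under competition P = MC = 192, so Q = (228 − 192)/5 = 7.2.
A monopolist chooses Q where MR = MC. MR = 228 − 10Q; setting this equal to 192 gives Q = 3.6 and P = 210.

Competition: Q = 7.2; Monopoly: Q = 3.6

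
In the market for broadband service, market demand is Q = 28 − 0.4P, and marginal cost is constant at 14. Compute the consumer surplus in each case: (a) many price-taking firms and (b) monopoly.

Inverting demand: P = 70 − 2.5Q.
Competitive firms price at marginal cost: P = 14, giving Q = 22.4.
CS = ½·(70 − 14)·22.4 = 627.2.
The monopolist equates marginal revenue to marginal cost: 70 − 5Q = 14, so Q = 11.2. From demand, P = 42.
CS = ½·(70 − 42)·11.2 = 156.8.

Competition: CS = 627.2; Monopoly: CS = 156.8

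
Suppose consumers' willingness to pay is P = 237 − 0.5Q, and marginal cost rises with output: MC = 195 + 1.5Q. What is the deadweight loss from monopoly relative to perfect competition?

Under competition P = MC: 237 − 0.5Q = 195 + 1.5Q ⇒ Q = 21, P = 226.5.
Monopoly sets MR = MC: 237 − Q = 195 + 1.5Q ⇒ Q = 16.8, P = 237 − 0.5·16.8 = 228.6.
CS = ½·(237 − 226.5)·21 = 110.25; PS = (226.5·21 − 195·21 − ½·1.5·21²) = 330.75; TS = 441.
CS = ½·(237 − 228.6)·16.8 = 70.56; PS = (228.6·16.8 − 195·16.8 − ½·1.5·16.8²) = 352.8; TS = 423.36.
DWL = 441 − 423.36 = 17.64.

DWL = 17.64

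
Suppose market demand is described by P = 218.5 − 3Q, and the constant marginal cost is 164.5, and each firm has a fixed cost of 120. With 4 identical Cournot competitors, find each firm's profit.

π_i = −81.12

Cournot with 4 identical firms: the symmetric best-response condition is 218.5 − 15q = 164.5. Each firm produces q = 3.6, total output Q = 14.4, price P = 175.3.
Each firm's profit = (175.3 − 164.5)·3.6 − 120 = −81.12.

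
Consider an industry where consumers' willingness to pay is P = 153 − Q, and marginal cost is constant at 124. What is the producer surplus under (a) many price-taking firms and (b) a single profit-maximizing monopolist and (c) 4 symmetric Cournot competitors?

Competitive firms price at marginal cost: P = 124, giving Q = 29.
PS = (124 − 124)·29 = 0.
The monopolist equates marginal revenue to marginal cost: 153 − 2Q = 124, so Q = 14.5. From demand, P = 138.5.
PS = (138.5 − 124)·14.5 = 210.25.
In a 4-firm Cournot equilibrium, symmetry and the first-order condition give q = (153 − 124)/(5) = 5.8. So Q = 23.2 and P = 129.8.
PS = (129.8 − 124)·23.2 = 134.56.

Competition: PS = 0; Monopoly: PS = 210.25; Cournot: PS = 134.56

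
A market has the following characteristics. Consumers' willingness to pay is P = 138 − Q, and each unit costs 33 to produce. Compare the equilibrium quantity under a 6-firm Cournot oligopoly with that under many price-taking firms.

Cournot with 6 identical firms: the symmetric best-response condition is 138 − 7q = 33. Each firm produces q = 15, total output Q = 90, price P = 48.
Under competition P = MC = 33, so Q = (138 − 33)/1 = 105.

Cournot: Q = 90; Competition: Q = 105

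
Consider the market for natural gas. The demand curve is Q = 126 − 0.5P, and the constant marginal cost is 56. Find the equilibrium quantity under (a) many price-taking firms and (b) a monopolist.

Inverting demand: P = 252 − 2Q.
Under competition P = MC = 56, so Q = (252 − 56)/2 = 98.
Monopoly sets MR = MC: 252 − 4Q = 56 ⇒ Q = 49, P = 252 − 2·49 = 154.

Competition: Q = 98; Monopoly: Q = 49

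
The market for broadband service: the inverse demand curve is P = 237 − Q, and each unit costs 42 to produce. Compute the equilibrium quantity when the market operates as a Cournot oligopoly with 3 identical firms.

In a 3-firm Cournot equilibrium, symmetry and the first-order condition give q = (237 − 42)/(4) = 48.75. So Q = 146.25 and P = 90.75.

Q = 146.25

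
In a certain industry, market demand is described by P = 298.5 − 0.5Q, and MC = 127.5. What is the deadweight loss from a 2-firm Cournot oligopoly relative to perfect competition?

DWL = 3249

Under competition P = MC = 127.5, so Q = (298.5 − 127.5)/0.5 = 342.
With 2 symmetric Cournot firms, each firm's FOC gives 298.5 − 1.5q = 127.5, so q = 114, Q = 2·114 = 228, and P = 184.5.
DWL is the triangle between Q = 228 and Q = 342: ½·(342 − 228)·(184.5 − 127.5) = 3249.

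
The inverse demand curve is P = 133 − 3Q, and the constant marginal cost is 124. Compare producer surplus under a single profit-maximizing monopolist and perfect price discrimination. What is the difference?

Producer surplus rises by 6.75

Monopoly sets MR = MC: 133 − 6Q = 124 ⇒ Q = 1.5, P = 133 − 3·1.5 = 128.5.
PS = (128.5 − 124)·1.5 = 6.75.
Under first-degree price discrimination the firm charges each unit its demand price and produces up to where P = MC, i.e. Q = 3. Consumer surplus is zero; producer surplus equals total surplus.
PS = ½·(133 − 124)·3 = 13.5.
Change in producer surplus: 13.5 − 6.75 = 6.75.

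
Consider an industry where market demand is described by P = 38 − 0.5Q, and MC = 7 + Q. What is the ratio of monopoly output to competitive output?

Q_m/Q_c = 0.75

A monopolist chooses Q where MR = MC. MR = 38 − Q; setting this equal to 7 + Q gives Q = 15.5 and P = 30.25.
Under competition P = MC: 38 − 0.5Q = 7 + Q ⇒ Q = 62/3, P = 83/3.
Ratio Q_m/Q_c = 15.5/(62/3) = 0.75.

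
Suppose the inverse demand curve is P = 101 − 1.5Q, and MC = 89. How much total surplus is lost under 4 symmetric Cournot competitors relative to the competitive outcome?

DWL = 1.92

Perfect competition: P = MC = 89, so 101 − 1.5Q = 89 and Q = 8.
In a 4-firm Cournot equilibrium, symmetry and the first-order condition give q = (101 − 89)/(7.5) = 1.6. So Q = 6.4 and P = 91.4.
DWL is the triangle between Q = 6.4 and Q = 8: ½·(8 − 6.4)·(91.4 − 89) = 1.92.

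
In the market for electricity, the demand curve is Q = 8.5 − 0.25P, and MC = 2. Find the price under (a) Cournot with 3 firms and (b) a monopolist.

Cournot: P = 10; Monopoly: P = 18

Inverting demand: P = 34 − 4Q.
With 3 symmetric Cournot firms, each firm's FOC gives 34 − 16q = 2, so q = 2, Q = 3·2 = 6, and P = 10.
A monopolist chooses Q where MR = MC. MR = 34 − 8Q; setting this equal to 2 gives Q = 4 and P = 18.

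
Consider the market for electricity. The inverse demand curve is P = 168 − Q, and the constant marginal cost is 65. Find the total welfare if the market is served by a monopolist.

TS = 3978.375

A monopolist chooses Q where MR = MC. MR = 168 − 2Q; setting this equal to 65 gives Q = 51.5 and P = 116.5.
CS = ½·(168 − 116.5)·51.5 = 1326.125; PS = (116.5 − 65)·51.5 = 2652.25; TS = 3978.375.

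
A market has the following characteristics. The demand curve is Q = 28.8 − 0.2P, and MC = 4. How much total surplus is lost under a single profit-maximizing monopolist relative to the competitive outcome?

Inverting demand: P = 144 − 5Q.
Competitive firms price at marginal cost: P = 4, giving Q = 28.
A monopolist chooses Q where MR = MC. MR = 144 − 10Q; setting this equal to 4 gives Q = 14 and P = 74.
DWL is the triangle between Q = 14 and Q = 28: ½·(28 − 14)·(74 − 4) = 490.

DWL = 490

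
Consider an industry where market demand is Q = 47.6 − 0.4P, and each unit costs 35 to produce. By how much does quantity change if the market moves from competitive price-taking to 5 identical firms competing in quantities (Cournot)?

Q falls by 5.6

Inverting demand: P = 119 − 2.5Q.
Under competition P = MC = 35, so Q = (119 − 35)/2.5 = 33.6.
With 5 symmetric Cournot firms, each firm's FOC gives 119 − 15q = 35, so q = 5.6, Q = 5·5.6 = 28, and P = 49.
Change in quantity: 28 − 33.6 = −5.6.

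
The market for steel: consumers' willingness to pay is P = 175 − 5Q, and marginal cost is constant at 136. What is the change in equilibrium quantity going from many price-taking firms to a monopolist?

Competitive firms price at marginal cost: P = 136, giving Q = 7.8.
The monopolist equates marginal revenue to marginal cost: 175 − 10Q = 136, so Q = 3.9. From demand, P = 155.5.
Change in equilibrium quantity: 3.9 − 7.8 = −3.9.

Q falls by 3.9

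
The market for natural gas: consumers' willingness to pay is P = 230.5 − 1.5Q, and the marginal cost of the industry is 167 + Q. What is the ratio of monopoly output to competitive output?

Q_m/Q_c = 0.625

The monopolist equates marginal revenue to marginal cost: 230.5 − 3Q = 167 + Q, so Q = 15.875. From demand, P = 3307/16.
Competitive equilibrium sets price equal to marginal cost: 230.5 − 1.5Q = 167 + Q, so Q = 25.4 and P = 192.4.
Ratio Q_m/Q_c = 15.875/25.4 = 0.625.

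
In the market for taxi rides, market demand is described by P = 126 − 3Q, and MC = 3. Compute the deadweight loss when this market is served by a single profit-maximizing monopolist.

Under competition P = MC = 3, so Q = (126 − 3)/3 = 41.
The monopolist equates marginal revenue to marginal cost: 126 − 6Q = 3, so Q = 20.5. From demand, P = 64.5.
DWL is the triangle between Q = 20.5 and Q = 41: ½·(41 − 20.5)·(64.5 − 3) = 630.375.

DWL = 630.375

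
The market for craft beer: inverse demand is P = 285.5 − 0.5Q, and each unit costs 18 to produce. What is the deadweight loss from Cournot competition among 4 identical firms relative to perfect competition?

DWL = 2862.25

Under competition P = MC = 18, so Q = (285.5 − 18)/0.5 = 535.
Cournot with 4 identical firms: the symmetric best-response condition is 285.5 − 2.5q = 18. Each firm produces q = 107, total output Q = 428, price P = 71.5.
DWL is the triangle between Q = 428 and Q = 535: ½·(535 − 428)·(71.5 − 18) = 2862.25.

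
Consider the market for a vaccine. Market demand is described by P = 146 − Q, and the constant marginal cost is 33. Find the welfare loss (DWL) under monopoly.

Perfect competition: P = MC = 33, so 146 − Q = 33 and Q = 113.
The monopolist equates marginal revenue to marginal cost: 146 − 2Q = 33, so Q = 56.5. From demand, P = 89.5.
DWL is the triangle between Q = 56.5 and Q = 113: ½·(113 − 56.5)·(89.5 − 33) = 1596.125.

DWL = 1596.125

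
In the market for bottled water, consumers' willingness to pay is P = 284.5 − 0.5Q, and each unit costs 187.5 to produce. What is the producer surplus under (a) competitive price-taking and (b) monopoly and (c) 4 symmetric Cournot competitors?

Under competition P = MC = 187.5, so Q = (284.5 − 187.5)/0.5 = 194.
PS = (187.5 − 187.5)·194 = 0.
A monopolist chooses Q where MR = MC. MR = 284.5 − Q; setting this equal to 187.5 gives Q = 97 and P = 236.
PS = (236 − 187.5)·97 = 4704.5.
In a 4-firm Cournot equilibrium, symmetry and the first-order condition give q = (284.5 − 187.5)/(2.5) = 38.8. So Q = 155.2 and P = 206.9.
PS = (206.9 − 187.5)·155.2 = 3010.88.

Competition: PS = 0; Monopoly: PS = 4704.5; Cournot: PS = 3010.88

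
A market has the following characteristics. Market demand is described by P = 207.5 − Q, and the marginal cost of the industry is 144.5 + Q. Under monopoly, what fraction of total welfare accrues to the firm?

Monopoly sets MR = MC: 207.5 − 2Q = 144.5 + Q ⇒ Q = 21, P = 207.5 − 21 = 186.5.
CS = ½·(207.5 − 186.5)·21 = 220.5.
PS = P·Q − VC(Q) = 186.5·21 − (144.5·21 + ½·1·21²) = 661.5.
Share captured = PS/TS = 661.5/882 = 0.75.

PS/TS = 0.75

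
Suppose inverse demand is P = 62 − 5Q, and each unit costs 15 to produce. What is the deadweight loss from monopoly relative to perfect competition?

Perfect competition: P = MC = 15, so 62 − 5Q = 15 and Q = 9.4.
The monopolist equates marginal revenue to marginal cost: 62 − 10Q = 15, so Q = 4.7. From demand, P = 38.5.
DWL is the triangle between Q = 4.7 and Q = 9.4: ½·(9.4 − 4.7)·(38.5 − 15) = 55.225.

DWL = 55.225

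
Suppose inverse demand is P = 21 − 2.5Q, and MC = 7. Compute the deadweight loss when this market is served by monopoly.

Under competition P = MC = 7, so Q = (21 − 7)/2.5 = 5.6.
A monopolist chooses Q where MR = MC. MR = 21 − 5Q; setting this equal to 7 gives Q = 2.8 and P = 14.
DWL is the triangle between Q = 2.8 and Q = 5.6: ½·(5.6 − 2.8)·(14 − 7) = 9.8.

DWL = 9.8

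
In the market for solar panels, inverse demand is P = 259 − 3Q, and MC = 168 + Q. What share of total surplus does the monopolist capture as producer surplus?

A monopolist chooses Q where MR = MC. MR = 259 − 6Q; setting this equal to 168 + Q gives Q = 13 and P = 220.
CS = ½·(259 − 220)·13 = 253.5.
PS = P·Q − VC(Q) = 220·13 − (168·13 + ½·1·13²) = 591.5.
Share captured = PS/TS = 591.5/845 = 0.7.

PS/TS = 0.7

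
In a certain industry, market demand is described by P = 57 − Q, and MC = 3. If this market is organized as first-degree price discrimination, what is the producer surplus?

PS = 1458

Under first-degree price discrimination the firm charges each unit its demand price and produces up to where P = MC, i.e. Q = 54. Consumer surplus is zero; producer surplus equals total surplus.
PS = ½·(57 − 3)·54 = 1458.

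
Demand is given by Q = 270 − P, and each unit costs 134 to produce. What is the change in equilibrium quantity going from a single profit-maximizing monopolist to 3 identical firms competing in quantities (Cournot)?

Inverting demand: P = 270 − Q.
A monopolist chooses Q where MR = MC. MR = 270 − 2Q; setting this equal to 134 gives Q = 68 and P = 202.
In a 3-firm Cournot equilibrium, symmetry and the first-order condition give q = (270 − 134)/(4) = 34. So Q = 102 and P = 168.
Change in equilibrium quantity: 102 − 68 = 34.

Equilibrium quantity rises by 34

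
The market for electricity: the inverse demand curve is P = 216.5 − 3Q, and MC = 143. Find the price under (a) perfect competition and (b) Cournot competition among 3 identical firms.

Competition: P = 143; Cournot: P = 161.375

Competitive firms price at marginal cost: P = 143, giving Q = 24.5.
Cournot with 3 identical firms: the symmetric best-response condition is 216.5 − 12q = 143. Each firm produces q = 6.125, total output Q = 18.375, price P = 161.375.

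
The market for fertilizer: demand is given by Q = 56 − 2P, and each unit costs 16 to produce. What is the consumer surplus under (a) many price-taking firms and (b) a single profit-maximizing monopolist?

Inverting demand: P = 28 − 0.5Q.
Competitive firms price at marginal cost: P = 16, giving Q = 24.
CS = ½·(28 − 16)·24 = 144.
The monopolist equates marginal revenue to marginal cost: 28 − Q = 16, so Q = 12. From demand, P = 22.
CS = ½·(28 − 22)·12 = 36.

Competition: CS = 144; Monopoly: CS = 36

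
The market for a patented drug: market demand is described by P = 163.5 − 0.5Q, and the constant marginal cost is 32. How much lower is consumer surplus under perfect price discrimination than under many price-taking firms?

Perfect competition: P = MC = 32, so 163.5 − 0.5Q = 32 and Q = 263.
CS = ½·(163.5 − 32)·263 = 17292.25.
Under first-degree price discrimination the firm charges each unit its demand price and produces up to where P = MC, i.e. Q = 263. Consumer surplus is zero; producer surplus equals total surplus.
CS = 0.
Change in consumer surplus: 0 − 17292.25 = −17292.25.

CS falls by 17292.25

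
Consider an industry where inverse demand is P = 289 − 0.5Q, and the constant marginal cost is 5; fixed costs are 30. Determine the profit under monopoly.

Profit = 40298

The monopolist equates marginal revenue to marginal cost: 289 − Q = 5, so Q = 284. From demand, P = 147.
Profit = (147 − 5)·284 − 30 = 40298.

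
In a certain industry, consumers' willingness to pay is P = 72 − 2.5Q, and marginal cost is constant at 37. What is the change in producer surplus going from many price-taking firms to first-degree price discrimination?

Competitive firms price at marginal cost: P = 37, giving Q = 14.
PS = (37 − 37)·14 = 0.
With perfect price discrimination, output is the efficient level Q = 14 (where demand meets MC), but every buyer pays their willingness to pay: CS = 0 and PS = total surplus.
PS = ½·(72 − 37)·14 = 245.
Change in producer surplus: 245 − 0 = 245.

Producer surplus rises by 245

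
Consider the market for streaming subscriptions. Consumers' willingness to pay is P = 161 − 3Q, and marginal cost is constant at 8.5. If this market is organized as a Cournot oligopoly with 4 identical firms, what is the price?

Cournot with 4 identical firms: the symmetric best-response condition is 161 − 15q = 8.5. Each firm produces q = 61/6, total output Q = 122/3, price P = 39.

P = 39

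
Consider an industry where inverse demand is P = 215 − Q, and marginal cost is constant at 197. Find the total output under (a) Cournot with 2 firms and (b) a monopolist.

With 2 symmetric Cournot firms, each firm's FOC gives 215 − 3q = 197, so q = 6, Q = 2·6 = 12, and P = 203.
Monopoly sets MR = MC: 215 − 2Q = 197 ⇒ Q = 9, P = 215 − 9 = 206.

Cournot: Q = 12; Monopoly: Q = 9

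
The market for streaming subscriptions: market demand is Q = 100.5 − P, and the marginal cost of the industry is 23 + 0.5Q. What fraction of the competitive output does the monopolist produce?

Q_m/Q_c = 0.6

Inverting demand: P = 100.5 − Q.
Monopoly sets MR = MC: 100.5 − 2Q = 23 + 0.5Q ⇒ Q = 31, P = 100.5 − 31 = 69.5.
Competitive equilibrium sets price equal to marginal cost: 100.5 − Q = 23 + 0.5Q, so Q = 155/3 and P = 293/6.
Ratio Q_m/Q_c = 31/(155/3) = 0.6.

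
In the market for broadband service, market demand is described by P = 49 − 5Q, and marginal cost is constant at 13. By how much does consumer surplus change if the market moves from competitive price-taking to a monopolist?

Competitive firms price at marginal cost: P = 13, giving Q = 7.2.
CS = ½·(49 − 13)·7.2 = 129.6.
Monopoly sets MR = MC: 49 − 10Q = 13 ⇒ Q = 3.6, P = 49 − 5·3.6 = 31.
CS = ½·(49 − 31)·3.6 = 32.4.
Change in consumer surplus: 32.4 − 129.6 = −97.2.

CS falls by 97.2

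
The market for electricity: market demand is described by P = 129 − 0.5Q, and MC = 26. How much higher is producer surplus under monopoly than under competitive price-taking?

Producer surplus rises by 5304.5

Competitive firms price at marginal cost: P = 26, giving Q = 206.
PS = (26 − 26)·206 = 0.
The monopolist equates marginal revenue to marginal cost: 129 − Q = 26, so Q = 103. From demand, P = 77.5.
PS = (77.5 − 26)·103 = 5304.5.
Change in producer surplus: 5304.5 − 0 = 5304.5.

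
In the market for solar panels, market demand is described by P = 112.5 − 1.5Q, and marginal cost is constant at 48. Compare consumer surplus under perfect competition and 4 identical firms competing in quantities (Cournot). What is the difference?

Consumer surplus falls by 499.23

Under competition P = MC = 48, so Q = (112.5 − 48)/1.5 = 43.
CS = ½·(112.5 − 48)·43 = 1386.75.
Cournot with 4 identical firms: the symmetric best-response condition is 112.5 − 7.5q = 48. Each firm produces q = 8.6, total output Q = 34.4, price P = 60.9.
CS = ½·(112.5 − 60.9)·34.4 = 887.52.
Change in consumer surplus: 887.52 − 1386.75 = −499.23.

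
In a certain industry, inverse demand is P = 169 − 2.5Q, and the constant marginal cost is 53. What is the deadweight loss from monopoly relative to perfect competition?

DWL = 672.8

Under competition P = MC = 53, so Q = (169 − 53)/2.5 = 46.4.
The monopolist equates marginal revenue to marginal cost: 169 − 5Q = 53, so Q = 23.2. From demand, P = 111.
DWL is the triangle between Q = 23.2 and Q = 46.4: ½·(46.4 − 23.2)·(111 − 53) = 672.8.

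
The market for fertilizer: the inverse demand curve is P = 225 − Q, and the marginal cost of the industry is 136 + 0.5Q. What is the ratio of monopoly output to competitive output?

Q_m/Q_c = 0.6

Monopoly sets MR = MC: 225 − 2Q = 136 + 0.5Q ⇒ Q = 35.6, P = 225 − 35.6 = 189.4.
Competitive equilibrium sets price equal to marginal cost: 225 − Q = 136 + 0.5Q, so Q = 178/3 and P = 497/3.
Ratio Q_m/Q_c = 35.6/(178/3) = 0.6.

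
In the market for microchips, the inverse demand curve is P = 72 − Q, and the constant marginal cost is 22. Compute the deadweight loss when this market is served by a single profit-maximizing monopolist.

DWL = 312.5

Competitive firms price at marginal cost: P = 22, giving Q = 50.
The monopolist equates marginal revenue to marginal cost: 72 − 2Q = 22, so Q = 25. From demand, P = 47.
DWL is the triangle between Q = 25 and Q = 50: ½·(50 − 25)·(47 − 22) = 312.5.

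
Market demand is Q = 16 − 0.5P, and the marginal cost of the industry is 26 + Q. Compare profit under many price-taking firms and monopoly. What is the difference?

Inverting demand: P = 32 − 2Q.
Competitive equilibrium sets price equal to marginal cost: 32 − 2Q = 26 + Q, so Q = 2 and P = 28.
Profit = 28·2 − (26·2 + ½·1·2²) = 2.
A monopolist chooses Q where MR = MC. MR = 32 − 4Q; setting this equal to 26 + Q gives Q = 1.2 and P = 29.6.
Profit = 29.6·1.2 − (26·1.2 + ½·1·1.2²) = 3.6.
Change in profit: 3.6 − 2 = 1.6.

Profit rises by 1.6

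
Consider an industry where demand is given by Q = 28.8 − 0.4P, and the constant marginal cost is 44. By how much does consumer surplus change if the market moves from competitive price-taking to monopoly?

Consumer surplus falls by 117.6

Inverting demand: P = 72 − 2.5Q.
Under competition P = MC = 44, so Q = (72 − 44)/2.5 = 11.2.
CS = ½·(72 − 44)·11.2 = 156.8.
The monopolist equates marginal revenue to marginal cost: 72 − 5Q = 44, so Q = 5.6. From demand, P = 58.
CS = ½·(72 − 58)·5.6 = 39.2.
Change in consumer surplus: 39.2 − 156.8 = −117.6.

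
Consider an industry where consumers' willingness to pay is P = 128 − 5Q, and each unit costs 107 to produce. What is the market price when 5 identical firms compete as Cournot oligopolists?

P = 110.5

Cournot with 5 identical firms: the symmetric best-response condition is 128 − 30q = 107. Each firm produces q = 0.7, total output Q = 3.5, price P = 110.5.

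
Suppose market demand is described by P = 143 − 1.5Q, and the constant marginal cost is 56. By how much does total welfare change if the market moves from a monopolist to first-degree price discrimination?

TS rises by 630.75

A monopolist chooses Q where MR = MC. MR = 143 − 3Q; setting this equal to 56 gives Q = 29 and P = 99.5.
CS = ½·(143 − 99.5)·29 = 630.75; PS = (99.5 − 56)·29 = 1261.5; TS = 1892.25.
Under first-degree price discrimination the firm charges each unit its demand price and produces up to where P = MC, i.e. Q = 58. Consumer surplus is zero; producer surplus equals total surplus.
TS = 2523 (equal to competitive TS).
Change in total welfare: 2523 − 1892.25 = 630.75.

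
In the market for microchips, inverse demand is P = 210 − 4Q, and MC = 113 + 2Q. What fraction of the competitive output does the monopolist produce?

The monopolist equates marginal revenue to marginal cost: 210 − 8Q = 113 + 2Q, so Q = 9.7. From demand, P = 171.2.
Competitive equilibrium sets price equal to marginal cost: 210 − 4Q = 113 + 2Q, so Q = 97/6 and P = 436/3.
Ratio Q_m/Q_c = 9.7/(97/6) = 0.6.

Q_m/Q_c = 0.6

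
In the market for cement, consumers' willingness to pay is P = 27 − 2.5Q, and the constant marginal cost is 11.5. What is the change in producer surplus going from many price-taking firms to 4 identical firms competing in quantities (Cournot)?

Producer surplus rises by 15.376

Perfect competition: P = MC = 11.5, so 27 − 2.5Q = 11.5 and Q = 6.2.
PS = (11.5 − 11.5)·6.2 = 0.
Cournot with 4 identical firms: the symmetric best-response condition is 27 − 12.5q = 11.5. Each firm produces q = 1.24, total output Q = 4.96, price P = 14.6.
PS = (14.6 − 11.5)·4.96 = 15.376.
Change in producer surplus: 15.376 − 0 = 15.376.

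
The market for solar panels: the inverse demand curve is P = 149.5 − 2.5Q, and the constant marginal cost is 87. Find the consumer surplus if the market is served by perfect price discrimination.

With perfect price discrimination, output is the efficient level Q = 25 (where demand meets MC), but every buyer pays their willingness to pay: CS = 0 and PS = total surplus.
CS = 0.

CS = 0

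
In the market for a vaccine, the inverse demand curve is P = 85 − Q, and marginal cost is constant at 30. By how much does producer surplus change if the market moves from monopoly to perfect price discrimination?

Producer surplus rises by 756.25

A monopolist chooses Q where MR = MC. MR = 85 − 2Q; setting this equal to 30 gives Q = 27.5 and P = 57.5.
PS = (57.5 − 30)·27.5 = 756.25.
With perfect price discrimination, output is the efficient level Q = 55 (where demand meets MC), but every buyer pays their willingness to pay: CS = 0 and PS = total surplus.
PS = ½·(85 − 30)·55 = 1512.5.
Change in producer surplus: 1512.5 − 756.25 = 756.25.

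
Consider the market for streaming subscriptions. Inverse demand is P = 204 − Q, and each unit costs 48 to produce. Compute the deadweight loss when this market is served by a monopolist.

DWL = 3042

Perfect competition: P = MC = 48, so 204 − Q = 48 and Q = 156.
A monopolist chooses Q where MR = MC. MR = 204 − 2Q; setting this equal to 48 gives Q = 78 and P = 126.
DWL is the triangle between Q = 78 and Q = 156: ½·(156 − 78)·(126 − 48) = 3042.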